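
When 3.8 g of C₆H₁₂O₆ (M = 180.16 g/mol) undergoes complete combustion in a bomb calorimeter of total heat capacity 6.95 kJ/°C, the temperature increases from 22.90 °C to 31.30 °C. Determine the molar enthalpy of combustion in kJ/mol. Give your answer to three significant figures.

ΔT = 31.30 − 22.90 = 8.40 °C
q_cal = C_cal × ΔT = 6.95 × 8.40 = 58.38 kJ
n = 3.8 / 180.16 = 0.02109 mol
q_rxn = −q_cal = -58.38 kJ
ΔH = -58.38 / 0.02109 = -2768 kJ/mol

ΔH = -2770 kJ/mol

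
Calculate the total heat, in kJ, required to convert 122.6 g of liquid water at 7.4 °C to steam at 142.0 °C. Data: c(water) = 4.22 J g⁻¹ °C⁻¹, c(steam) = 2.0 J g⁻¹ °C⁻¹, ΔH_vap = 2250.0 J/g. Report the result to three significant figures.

q = 334 kJ

q1 (heat water 7.4→100.0 °C): 122.6 × 4.22 × 92.6 = 47909 J
q2 (vaporize at 100 °C): 122.6 × 2250.0 = 275850 J
q3 (heat steam 100.0→142.0 °C): 122.6 × 2.0 × 42.0 = 10298 J
Total: 47909 + 275850 + 10298 = 334057 J = 334 kJ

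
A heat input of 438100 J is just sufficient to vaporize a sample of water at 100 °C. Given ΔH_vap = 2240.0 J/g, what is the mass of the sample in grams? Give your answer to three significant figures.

m = 196 g

m = q / ΔH_vap = 438100 J / 2240.0 J/g = 196 g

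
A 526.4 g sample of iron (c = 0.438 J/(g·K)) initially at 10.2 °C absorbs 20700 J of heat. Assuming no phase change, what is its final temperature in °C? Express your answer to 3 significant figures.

T_f = 100 °C

ΔT = q / (m c) = 20700 / (526.4 × 0.438) = 89.78 °C
T_f = 10.2 + 89.78 = 99.98 °C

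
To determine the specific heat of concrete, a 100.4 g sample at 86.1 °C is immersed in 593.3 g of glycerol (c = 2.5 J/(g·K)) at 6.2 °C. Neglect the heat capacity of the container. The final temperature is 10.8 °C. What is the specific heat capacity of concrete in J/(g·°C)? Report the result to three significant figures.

c = 0.902 J/(g·°C)

q_gained = (593.3 × 2.5) × (10.8 − 6.2) = 6823 J
q_lost = 100.4 × c × (86.1 − 10.8) = 7560.12 c
Set equal: c = 6823 / 7560.12 = 0.902 J/(g·°C)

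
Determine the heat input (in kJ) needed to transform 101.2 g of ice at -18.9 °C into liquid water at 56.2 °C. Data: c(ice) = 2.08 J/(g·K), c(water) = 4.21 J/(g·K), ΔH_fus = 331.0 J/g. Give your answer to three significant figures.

q1 (heat ice -18.9→0.0 °C): 101.2 × 2.08 × 18.9 = 3978 J
q2 (melt at 0 °C): 101.2 × 331.0 = 33497 J
q3 (heat water 0.0→56.2 °C): 101.2 × 4.21 × 56.2 = 23944 J
Total: 3978 + 33497 + 23944 = 61419 J = 61.4 kJ

q = 61.4 kJ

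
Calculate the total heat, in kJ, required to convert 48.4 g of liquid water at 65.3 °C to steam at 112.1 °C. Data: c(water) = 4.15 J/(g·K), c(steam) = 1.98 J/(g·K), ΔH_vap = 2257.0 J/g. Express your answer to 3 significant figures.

q = 117 kJ

q1 (heat water 65.3→100.0 °C): 48.4 × 4.15 × 34.7 = 6970 J
q2 (vaporize at 100 °C): 48.4 × 2257.0 = 109239 J
q3 (heat steam 100.0→112.1 °C): 48.4 × 1.98 × 12.1 = 1160 J
Total: 6970 + 109239 + 1160 = 117369 J = 117 kJ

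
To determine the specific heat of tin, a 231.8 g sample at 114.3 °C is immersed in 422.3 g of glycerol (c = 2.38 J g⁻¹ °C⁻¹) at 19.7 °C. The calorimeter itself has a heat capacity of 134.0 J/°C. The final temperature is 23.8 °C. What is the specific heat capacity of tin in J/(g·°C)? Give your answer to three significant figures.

q_gained = (422.3 × 2.38 + 134.0) × (23.8 − 19.7) = 4670 J
q_lost = 231.8 × c × (114.3 − 23.8) = 20977.9 c
Set equal: c = 4670 / 20977.9 = 0.223 J/(g·°C)

c = 0.223 J/(g·°C)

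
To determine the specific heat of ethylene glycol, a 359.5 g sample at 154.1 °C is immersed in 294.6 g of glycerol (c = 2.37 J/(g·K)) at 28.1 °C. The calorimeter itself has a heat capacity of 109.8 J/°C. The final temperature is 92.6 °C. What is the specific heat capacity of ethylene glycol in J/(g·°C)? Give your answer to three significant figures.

c = 2.36 J/(g·°C)

q_gained = (294.6 × 2.37 + 109.8) × (92.6 − 28.1) = 52120 J
q_lost = 359.5 × c × (154.1 − 92.6) = 22109.25 c
Set equal: c = 52120 / 22109.25 = 2.36 J/(g·°C)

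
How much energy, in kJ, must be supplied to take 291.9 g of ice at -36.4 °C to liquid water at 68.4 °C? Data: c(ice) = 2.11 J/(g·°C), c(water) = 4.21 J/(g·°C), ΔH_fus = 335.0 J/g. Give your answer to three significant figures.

q = 204 kJ

q1 (heat ice -36.4→0.0 °C): 291.9 × 2.11 × 36.4 = 22419 J
q2 (melt at 0 °C): 291.9 × 335.0 = 97787 J
q3 (heat water 0.0→68.4 °C): 291.9 × 4.21 × 68.4 = 84057 J
Total: 22419 + 97787 + 84057 = 204263 J = 204 kJ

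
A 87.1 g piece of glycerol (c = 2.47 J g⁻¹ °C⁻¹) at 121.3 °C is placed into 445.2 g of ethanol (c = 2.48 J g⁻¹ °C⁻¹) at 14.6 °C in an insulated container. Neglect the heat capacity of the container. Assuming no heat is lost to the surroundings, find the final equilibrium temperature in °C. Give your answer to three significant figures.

T_f = 32.0 °C

Heat lost by glycerol = heat gained by ethanol.
(87.1)(2.47)(121.3 − T) = (445.2)(2.48)(T − 14.6)
215.137 (121.3 − T) = 1104.096 (T − 14.6)
26096 − 215.137 T = 1104.096 T − 16120
42216 = 1319.233 T
T = 32.00 °C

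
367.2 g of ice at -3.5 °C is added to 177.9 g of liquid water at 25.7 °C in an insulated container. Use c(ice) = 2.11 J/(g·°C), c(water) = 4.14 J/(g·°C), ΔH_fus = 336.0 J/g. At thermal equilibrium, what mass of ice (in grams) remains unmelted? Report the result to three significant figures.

Heat to warm all ice to 0 °C: 367.2×2.11×3.5 = 2711.8 J
Heat released by water cooling to 0 °C: 177.9×4.14×25.7 = 18928 J
18928 J < 2711.8 + 367.2×336.0 = 126091.0 J, so not all ice melts; final T = 0 °C.
Heat left for melting: 18928 − 2711.8 = 16216.2 J
Mass melted = 16216.2 / 336.0 = 48.26 g
Ice remaining = 367.2 − 48.26 = 318.94 g

m_ice remaining = 319 g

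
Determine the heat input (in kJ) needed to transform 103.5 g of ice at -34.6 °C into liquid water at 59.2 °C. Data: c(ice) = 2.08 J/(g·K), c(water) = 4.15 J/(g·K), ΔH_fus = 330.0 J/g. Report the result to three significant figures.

q = 67.0 kJ

q1 (heat ice -34.6→0.0 °C): 103.5 × 2.08 × 34.6 = 7449 J
q2 (melt at 0 °C): 103.5 × 330.0 = 34155 J
q3 (heat water 0.0→59.2 °C): 103.5 × 4.15 × 59.2 = 25428 J
Total: 7449 + 34155 + 25428 = 67032 J = 67.0 kJ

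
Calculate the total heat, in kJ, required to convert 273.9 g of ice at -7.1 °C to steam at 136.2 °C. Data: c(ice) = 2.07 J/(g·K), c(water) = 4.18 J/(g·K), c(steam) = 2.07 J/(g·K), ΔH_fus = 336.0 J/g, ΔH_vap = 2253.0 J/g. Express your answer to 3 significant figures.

q = 848 kJ

q1 (heat ice -7.1→0.0 °C): 273.9 × 2.07 × 7.1 = 4026 J
q2 (melt at 0 °C): 273.9 × 336.0 = 92030 J
q3 (heat water 0.0→100.0 °C): 273.9 × 4.18 × 100.0 = 114490 J
q4 (vaporize at 100 °C): 273.9 × 2253.0 = 617097 J
q5 (heat steam 100.0→136.2 °C): 273.9 × 2.07 × 36.2 = 20524 J
Total: 4026 + 92030 + 114490 + 617097 + 20524 = 848167 J = 848 kJ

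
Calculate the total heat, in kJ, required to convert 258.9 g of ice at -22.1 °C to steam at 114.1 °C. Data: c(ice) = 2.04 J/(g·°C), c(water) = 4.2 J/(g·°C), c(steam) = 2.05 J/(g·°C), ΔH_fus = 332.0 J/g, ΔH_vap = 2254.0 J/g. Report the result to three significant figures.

q1 (heat ice -22.1→0.0 °C): 258.9 × 2.04 × 22.1 = 11672 J
q2 (melt at 0 °C): 258.9 × 332.0 = 85955 J
q3 (heat water 0.0→100.0 °C): 258.9 × 4.2 × 100.0 = 108738 J
q4 (vaporize at 100 °C): 258.9 × 2254.0 = 583561 J
q5 (heat steam 100.0→114.1 °C): 258.9 × 2.05 × 14.1 = 7484 J
Total: 11672 + 85955 + 108738 + 583561 + 7484 = 797410 J = 797 kJ

q = 797 kJ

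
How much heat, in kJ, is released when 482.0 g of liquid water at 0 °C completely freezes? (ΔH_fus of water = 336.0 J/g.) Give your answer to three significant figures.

q = m × ΔH_fus = 482.0 × 336.0 = 162000 J = 162 kJ

q = 162 kJ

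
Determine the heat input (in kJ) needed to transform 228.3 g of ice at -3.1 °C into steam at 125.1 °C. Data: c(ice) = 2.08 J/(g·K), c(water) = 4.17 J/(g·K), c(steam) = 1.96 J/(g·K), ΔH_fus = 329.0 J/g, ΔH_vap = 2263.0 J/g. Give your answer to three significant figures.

q1 (heat ice -3.1→0.0 °C): 228.3 × 2.08 × 3.1 = 1472 J
q2 (melt at 0 °C): 228.3 × 329.0 = 75111 J
q3 (heat water 0.0→100.0 °C): 228.3 × 4.17 × 100.0 = 95201 J
q4 (vaporize at 100 °C): 228.3 × 2263.0 = 516643 J
q5 (heat steam 100.0→125.1 °C): 228.3 × 1.96 × 25.1 = 11231 J
Total: 1472 + 75111 + 95201 + 516643 + 11231 = 699658 J = 700 kJ

q = 700 kJ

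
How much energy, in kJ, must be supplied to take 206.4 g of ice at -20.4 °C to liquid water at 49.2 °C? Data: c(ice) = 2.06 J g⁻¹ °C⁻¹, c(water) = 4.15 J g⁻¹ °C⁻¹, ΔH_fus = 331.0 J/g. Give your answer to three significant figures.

q = 119 kJ

q1 (heat ice -20.4→0.0 °C): 206.4 × 2.06 × 20.4 = 8674 J
q2 (melt at 0 °C): 206.4 × 331.0 = 68318 J
q3 (heat water 0.0→49.2 °C): 206.4 × 4.15 × 49.2 = 42143 J
Total: 8674 + 68318 + 42143 = 119135 J = 119 kJ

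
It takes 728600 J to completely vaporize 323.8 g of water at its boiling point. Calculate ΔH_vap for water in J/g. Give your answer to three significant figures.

ΔH_vap = q / m = 728600 / 323.8 = 2250 J/g

ΔH_vap = 2250 J/g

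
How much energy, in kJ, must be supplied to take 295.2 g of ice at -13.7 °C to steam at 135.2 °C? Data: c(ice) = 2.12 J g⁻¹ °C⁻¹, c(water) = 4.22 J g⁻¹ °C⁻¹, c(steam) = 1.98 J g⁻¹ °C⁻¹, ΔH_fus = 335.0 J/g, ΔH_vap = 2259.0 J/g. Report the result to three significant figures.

q = 919 kJ

q1 (heat ice -13.7→0.0 °C): 295.2 × 2.12 × 13.7 = 8574 J
q2 (melt at 0 °C): 295.2 × 335.0 = 98892 J
q3 (heat water 0.0→100.0 °C): 295.2 × 4.22 × 100.0 = 124574 J
q4 (vaporize at 100 °C): 295.2 × 2259.0 = 666857 J
q5 (heat steam 100.0→135.2 °C): 295.2 × 1.98 × 35.2 = 20574 J
Total: 8574 + 98892 + 124574 + 666857 + 20574 = 919471 J = 919 kJ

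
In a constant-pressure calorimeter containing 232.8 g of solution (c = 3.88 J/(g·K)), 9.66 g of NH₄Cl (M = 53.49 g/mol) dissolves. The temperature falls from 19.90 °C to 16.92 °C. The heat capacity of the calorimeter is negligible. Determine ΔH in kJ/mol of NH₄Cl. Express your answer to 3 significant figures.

ΔH = 14.9 kJ/mol

|ΔT| = |16.92 − 19.90| = 2.98 °C
|q_surr| = (232.8 × 3.88) × 2.98 = 903.264 × 2.98 = 2692 J
n(NH₄Cl) = 9.66 / 53.49 = 0.1806 mol
Temperature fell, so q_rxn = +|q_surr| = 2.692 kJ
ΔH = q_rxn / n = 14.91 kJ/mol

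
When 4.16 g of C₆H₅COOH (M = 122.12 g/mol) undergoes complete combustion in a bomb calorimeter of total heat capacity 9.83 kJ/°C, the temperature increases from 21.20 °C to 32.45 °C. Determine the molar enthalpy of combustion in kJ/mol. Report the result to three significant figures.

ΔH = -3250 kJ/mol

ΔT = 32.45 − 21.20 = 11.25 °C
q_cal = C_cal × ΔT = 9.83 × 11.25 = 110.5875 kJ
n = 4.16 / 122.12 = 0.03406 mol
q_rxn = −q_cal = -110.5875 kJ
ΔH = -110.5875 / 0.03406 = -3247 kJ/mol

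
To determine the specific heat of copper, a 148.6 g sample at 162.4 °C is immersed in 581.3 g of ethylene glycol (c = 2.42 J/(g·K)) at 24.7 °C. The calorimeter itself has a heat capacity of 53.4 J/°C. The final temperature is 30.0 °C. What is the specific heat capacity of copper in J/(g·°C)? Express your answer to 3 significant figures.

q_gained = (581.3 × 2.42 + 53.4) × (30.0 − 24.7) = 7739 J
q_lost = 148.6 × c × (162.4 − 30.0) = 19674.64 c
Set equal: c = 7739 / 19674.64 = 0.393 J/(g·°C)

c = 0.393 J/(g·°C)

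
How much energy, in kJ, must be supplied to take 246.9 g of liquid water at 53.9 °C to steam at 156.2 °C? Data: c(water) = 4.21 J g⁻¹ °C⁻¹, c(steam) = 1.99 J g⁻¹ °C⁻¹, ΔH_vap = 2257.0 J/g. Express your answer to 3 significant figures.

q = 633 kJ

q1 (heat water 53.9→100.0 °C): 246.9 × 4.21 × 46.1 = 47919 J
q2 (vaporize at 100 °C): 246.9 × 2257.0 = 557253 J
q3 (heat steam 100.0→156.2 °C): 246.9 × 1.99 × 56.2 = 27613 J
Total: 47919 + 557253 + 27613 = 632785 J = 633 kJ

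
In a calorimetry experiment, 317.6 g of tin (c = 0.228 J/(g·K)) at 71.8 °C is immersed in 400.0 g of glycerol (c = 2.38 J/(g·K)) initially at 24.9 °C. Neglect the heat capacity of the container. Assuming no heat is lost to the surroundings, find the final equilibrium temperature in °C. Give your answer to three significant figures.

Heat lost by tin = heat gained by glycerol.
(317.6)(0.228)(71.8 − T) = (400.0)(2.38)(T − 24.9)
72.4128 (71.8 − T) = 952 (T − 24.9)
5199.2 − 72.4128 T = 952 T − 23705
28904.2 = 1024.4128 T
T = 28.22 °C

T_f = 28.2 °C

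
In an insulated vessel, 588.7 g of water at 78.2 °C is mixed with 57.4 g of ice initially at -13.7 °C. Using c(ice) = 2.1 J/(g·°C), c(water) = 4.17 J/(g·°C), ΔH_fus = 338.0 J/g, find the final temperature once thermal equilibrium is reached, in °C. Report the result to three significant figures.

Heat to bring ice to 0 °C and melt it: q₁ = 57.4×2.1×13.7 + 57.4×338.0 = 21053 J
Heat the water can supply cooling to 0 °C: 588.7×4.17×78.2 = 191972 J > q₁, so all ice melts.
Energy balance: 588.7×4.17×(78.2 − T) = 21053 + 57.4×4.17×(T − 0)
2454.879(78.2 − T) = 21053 + 239.358 T
191972 − 21053 = 2694.237 T
T = 170919 / 2694.237 = 63.44 °C

T_f = 63.4 °C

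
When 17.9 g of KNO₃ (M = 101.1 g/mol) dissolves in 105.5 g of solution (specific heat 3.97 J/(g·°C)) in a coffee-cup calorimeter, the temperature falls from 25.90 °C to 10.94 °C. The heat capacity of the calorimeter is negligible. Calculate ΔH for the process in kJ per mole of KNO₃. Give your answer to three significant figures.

ΔH = 35.4 kJ/mol

|ΔT| = |10.94 − 25.90| = 14.96 °C
|q_surr| = (105.5 × 3.97) × 14.96 = 418.835 × 14.96 = 6266 J
n(KNO₃) = 17.9 / 101.1 = 0.1771 mol
Temperature fell, so q_rxn = +|q_surr| = 6.266 kJ
ΔH = q_rxn / n = 35.38 kJ/mol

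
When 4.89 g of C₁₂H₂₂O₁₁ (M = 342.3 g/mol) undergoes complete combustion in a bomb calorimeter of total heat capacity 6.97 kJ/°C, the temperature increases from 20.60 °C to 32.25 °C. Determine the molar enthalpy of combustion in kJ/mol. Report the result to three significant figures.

ΔH = -5680 kJ/mol

ΔT = 32.25 − 20.60 = 11.65 °C
q_cal = C_cal × ΔT = 6.97 × 11.65 = 81.2005 kJ
n = 4.89 / 342.3 = 0.01429 mol
q_rxn = −q_cal = -81.2005 kJ
ΔH = -81.2005 / 0.01429 = -5682 kJ/mol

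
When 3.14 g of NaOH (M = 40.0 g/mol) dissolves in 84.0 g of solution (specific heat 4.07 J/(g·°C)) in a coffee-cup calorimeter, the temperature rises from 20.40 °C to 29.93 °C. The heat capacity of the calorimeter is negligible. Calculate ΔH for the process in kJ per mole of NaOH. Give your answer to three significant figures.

|ΔT| = |29.93 − 20.40| = 9.53 °C
|q_surr| = (84.0 × 4.07) × 9.53 = 341.88 × 9.53 = 3258 J
n(NaOH) = 3.14 / 40.0 = 0.07850 mol
Temperature rose, so q_rxn = −|q_surr| = -3.258 kJ
ΔH = q_rxn / n = -41.50 kJ/mol

ΔH = -41.5 kJ/mol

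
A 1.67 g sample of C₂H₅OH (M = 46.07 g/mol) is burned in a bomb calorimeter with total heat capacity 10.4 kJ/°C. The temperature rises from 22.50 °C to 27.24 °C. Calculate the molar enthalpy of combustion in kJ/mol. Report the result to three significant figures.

ΔH = -1360 kJ/mol

ΔT = 27.24 − 22.50 = 4.74 °C
q_cal = C_cal × ΔT = 10.4 × 4.74 = 49.296 kJ
n = 1.67 / 46.07 = 0.03625 mol
q_rxn = −q_cal = -49.296 kJ
ΔH = -49.296 / 0.03625 = -1360 kJ/mol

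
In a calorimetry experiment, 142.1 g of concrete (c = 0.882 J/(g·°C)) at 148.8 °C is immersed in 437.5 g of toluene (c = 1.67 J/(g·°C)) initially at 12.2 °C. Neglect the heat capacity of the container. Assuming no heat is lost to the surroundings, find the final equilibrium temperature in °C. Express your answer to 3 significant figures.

Heat lost by concrete = heat gained by toluene.
(142.1)(0.882)(148.8 − T) = (437.5)(1.67)(T − 12.2)
125.3322 (148.8 − T) = 730.625 (T − 12.2)
18649 − 125.3322 T = 730.625 T − 8913.6
27562.6 = 855.9572 T
T = 32.20 °C

T_f = 32.2 °C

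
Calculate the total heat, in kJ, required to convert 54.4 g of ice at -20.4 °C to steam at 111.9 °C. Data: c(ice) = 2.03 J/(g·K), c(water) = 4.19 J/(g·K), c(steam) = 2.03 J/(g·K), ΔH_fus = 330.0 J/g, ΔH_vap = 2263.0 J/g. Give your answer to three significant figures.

q1 (heat ice -20.4→0.0 °C): 54.4 × 2.03 × 20.4 = 2253 J
q2 (melt at 0 °C): 54.4 × 330.0 = 17952 J
q3 (heat water 0.0→100.0 °C): 54.4 × 4.19 × 100.0 = 22794 J
q4 (vaporize at 100 °C): 54.4 × 2263.0 = 123107 J
q5 (heat steam 100.0→111.9 °C): 54.4 × 2.03 × 11.9 = 1314 J
Total: 2253 + 17952 + 22794 + 123107 + 1314 = 167420 J = 167 kJ

q = 167 kJ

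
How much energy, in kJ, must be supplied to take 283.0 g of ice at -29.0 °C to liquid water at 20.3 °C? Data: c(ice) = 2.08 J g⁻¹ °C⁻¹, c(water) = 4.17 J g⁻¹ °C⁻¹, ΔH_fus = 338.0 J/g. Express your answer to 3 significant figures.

q = 137 kJ

q1 (heat ice -29.0→0.0 °C): 283.0 × 2.08 × 29.0 = 17071 J
q2 (melt at 0 °C): 283.0 × 338.0 = 95654 J
q3 (heat water 0.0→20.3 °C): 283.0 × 4.17 × 20.3 = 23956 J
Total: 17071 + 95654 + 23956 = 136681 J = 137 kJ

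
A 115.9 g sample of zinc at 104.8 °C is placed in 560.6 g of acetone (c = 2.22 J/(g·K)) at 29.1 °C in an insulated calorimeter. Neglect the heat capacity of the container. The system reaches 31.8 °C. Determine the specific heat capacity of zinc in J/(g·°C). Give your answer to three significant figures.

q_gained = (560.6 × 2.22) × (31.8 − 29.1) = 3360 J
q_lost = 115.9 × c × (104.8 − 31.8) = 8460.7 c
Set equal: c = 3360 / 8460.7 = 0.397 J/(g·°C)

c = 0.397 J/(g·°C)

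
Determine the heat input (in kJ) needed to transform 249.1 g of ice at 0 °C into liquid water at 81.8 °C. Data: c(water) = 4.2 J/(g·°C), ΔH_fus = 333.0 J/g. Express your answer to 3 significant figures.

q = 169 kJ

q1 (melt at 0 °C): 249.1 × 333.0 = 82950 J
q2 (heat water 0.0→81.8 °C): 249.1 × 4.2 × 81.8 = 85581 J
Total: 82950 + 85581 = 168531 J = 169 kJ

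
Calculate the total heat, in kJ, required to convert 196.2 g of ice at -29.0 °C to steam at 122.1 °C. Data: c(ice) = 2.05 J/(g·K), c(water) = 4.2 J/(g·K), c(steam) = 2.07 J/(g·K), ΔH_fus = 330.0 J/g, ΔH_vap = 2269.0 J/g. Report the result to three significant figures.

q = 613 kJ

q1 (heat ice -29.0→0.0 °C): 196.2 × 2.05 × 29.0 = 11664 J
q2 (melt at 0 °C): 196.2 × 330.0 = 64746 J
q3 (heat water 0.0→100.0 °C): 196.2 × 4.2 × 100.0 = 82404 J
q4 (vaporize at 100 °C): 196.2 × 2269.0 = 445178 J
q5 (heat steam 100.0→122.1 °C): 196.2 × 2.07 × 22.1 = 8976 J
Total: 11664 + 64746 + 82404 + 445178 + 8976 = 612968 J = 613 kJ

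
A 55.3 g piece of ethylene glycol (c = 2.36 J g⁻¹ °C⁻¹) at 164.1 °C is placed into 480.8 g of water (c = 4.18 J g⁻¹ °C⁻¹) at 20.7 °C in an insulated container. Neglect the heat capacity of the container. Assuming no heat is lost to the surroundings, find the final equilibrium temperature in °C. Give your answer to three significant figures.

Heat lost by ethylene glycol = heat gained by water.
(55.3)(2.36)(164.1 − T) = (480.8)(4.18)(T − 20.7)
130.508 (164.1 − T) = 2009.744 (T − 20.7)
21416 − 130.508 T = 2009.744 T − 41602
63018 = 2140.252 T
T = 29.44 °C

T_f = 29.4 °C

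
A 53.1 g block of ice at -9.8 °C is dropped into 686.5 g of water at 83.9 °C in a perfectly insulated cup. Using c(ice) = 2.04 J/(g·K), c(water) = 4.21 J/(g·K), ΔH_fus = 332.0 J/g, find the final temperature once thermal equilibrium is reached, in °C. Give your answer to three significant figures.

T_f = 71.9 °C

Heat to bring ice to 0 °C and melt it: q₁ = 53.1×2.04×9.8 + 53.1×332.0 = 18691 J
Heat the water can supply cooling to 0 °C: 686.5×4.21×83.9 = 242485 J > q₁, so all ice melts.
Energy balance: 686.5×4.21×(83.9 − T) = 18691 + 53.1×4.21×(T − 0)
2890.165(83.9 − T) = 18691 + 223.551 T
242485 − 18691 = 3113.716 T
T = 223794 / 3113.716 = 71.87 °C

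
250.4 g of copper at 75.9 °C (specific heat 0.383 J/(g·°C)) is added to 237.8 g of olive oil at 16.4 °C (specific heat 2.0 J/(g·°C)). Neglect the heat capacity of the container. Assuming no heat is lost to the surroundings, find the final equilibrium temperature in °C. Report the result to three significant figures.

T_f = 26.4 °C

Heat lost by copper = heat gained by olive oil.
(250.4)(0.383)(75.9 − T) = (237.8)(2.0)(T − 16.4)
95.9032 (75.9 − T) = 475.6 (T − 16.4)
7279.1 − 95.9032 T = 475.6 T − 7799.8
15078.9 = 571.5032 T
T = 26.38 °C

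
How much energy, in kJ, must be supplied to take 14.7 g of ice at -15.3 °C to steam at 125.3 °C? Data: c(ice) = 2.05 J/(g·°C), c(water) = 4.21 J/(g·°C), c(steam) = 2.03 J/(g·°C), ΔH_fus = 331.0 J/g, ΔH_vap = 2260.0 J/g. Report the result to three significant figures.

q = 45.5 kJ

q1 (heat ice -15.3→0.0 °C): 14.7 × 2.05 × 15.3 = 461 J
q2 (melt at 0 °C): 14.7 × 331.0 = 4866 J
q3 (heat water 0.0→100.0 °C): 14.7 × 4.21 × 100.0 = 6189 J
q4 (vaporize at 100 °C): 14.7 × 2260.0 = 33222 J
q5 (heat steam 100.0→125.3 °C): 14.7 × 2.03 × 25.3 = 755 J
Total: 461 + 4866 + 6189 + 33222 + 755 = 45493 J = 45.5 kJ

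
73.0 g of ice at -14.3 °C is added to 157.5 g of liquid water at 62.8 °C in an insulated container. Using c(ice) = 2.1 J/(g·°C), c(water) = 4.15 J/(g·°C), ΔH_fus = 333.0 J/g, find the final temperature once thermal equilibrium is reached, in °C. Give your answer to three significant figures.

T_f = 15.2 °C

Heat to bring ice to 0 °C and melt it: q₁ = 73.0×2.1×14.3 + 73.0×333.0 = 26501 J
Heat the water can supply cooling to 0 °C: 157.5×4.15×62.8 = 41047.7 J > q₁, so all ice melts.
Energy balance: 157.5×4.15×(62.8 − T) = 26501 + 73.0×4.15×(T − 0)
653.625(62.8 − T) = 26501 + 302.95 T
41047.7 − 26501 = 956.575 T
T = 14546.7 / 956.575 = 15.21 °C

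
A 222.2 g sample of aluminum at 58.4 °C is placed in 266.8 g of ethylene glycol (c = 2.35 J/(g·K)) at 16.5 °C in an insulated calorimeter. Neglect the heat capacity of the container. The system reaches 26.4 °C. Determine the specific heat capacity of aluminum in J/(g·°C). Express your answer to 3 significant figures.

q_gained = (266.8 × 2.35) × (26.4 − 16.5) = 6207 J
q_lost = 222.2 × c × (58.4 − 26.4) = 7110.4 c
Set equal: c = 6207 / 7110.4 = 0.873 J/(g·°C)

c = 0.873 J/(g·°C)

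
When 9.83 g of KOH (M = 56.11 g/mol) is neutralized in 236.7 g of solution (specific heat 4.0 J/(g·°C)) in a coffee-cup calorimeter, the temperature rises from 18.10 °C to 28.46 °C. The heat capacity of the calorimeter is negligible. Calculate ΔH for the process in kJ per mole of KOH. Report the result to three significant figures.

ΔH = -56.0 kJ/mol

|ΔT| = |28.46 − 18.10| = 10.36 °C
|q_surr| = (236.7 × 4.0) × 10.36 = 946.8 × 10.36 = 9809 J
n(KOH) = 9.83 / 56.11 = 0.1752 mol
Temperature rose, so q_rxn = −|q_surr| = -9.809 kJ
ΔH = q_rxn / n = -55.99 kJ/mol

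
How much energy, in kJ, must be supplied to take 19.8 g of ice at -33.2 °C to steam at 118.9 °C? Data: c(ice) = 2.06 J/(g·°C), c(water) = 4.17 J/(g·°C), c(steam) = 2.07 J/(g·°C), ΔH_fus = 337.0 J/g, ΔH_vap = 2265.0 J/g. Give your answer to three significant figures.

q1 (heat ice -33.2→0.0 °C): 19.8 × 2.06 × 33.2 = 1354 J
q2 (melt at 0 °C): 19.8 × 337.0 = 6673 J
q3 (heat water 0.0→100.0 °C): 19.8 × 4.17 × 100.0 = 8257 J
q4 (vaporize at 100 °C): 19.8 × 2265.0 = 44847 J
q5 (heat steam 100.0→118.9 °C): 19.8 × 2.07 × 18.9 = 775 J
Total: 1354 + 6673 + 8257 + 44847 + 775 = 61906 J = 61.9 kJ

q = 61.9 kJ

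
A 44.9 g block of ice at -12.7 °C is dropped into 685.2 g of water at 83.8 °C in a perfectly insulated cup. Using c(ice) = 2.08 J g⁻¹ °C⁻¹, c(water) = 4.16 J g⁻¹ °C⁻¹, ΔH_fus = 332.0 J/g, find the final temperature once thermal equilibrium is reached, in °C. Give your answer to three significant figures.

T_f = 73.3 °C

Heat to bring ice to 0 °C and melt it: q₁ = 44.9×2.08×12.7 + 44.9×332.0 = 16093 J
Heat the water can supply cooling to 0 °C: 685.2×4.16×83.8 = 238866 J > q₁, so all ice melts.
Energy balance: 685.2×4.16×(83.8 − T) = 16093 + 44.9×4.16×(T − 0)
2850.432(83.8 − T) = 16093 + 186.784 T
238866 − 16093 = 3037.216 T
T = 222773 / 3037.216 = 73.348 °C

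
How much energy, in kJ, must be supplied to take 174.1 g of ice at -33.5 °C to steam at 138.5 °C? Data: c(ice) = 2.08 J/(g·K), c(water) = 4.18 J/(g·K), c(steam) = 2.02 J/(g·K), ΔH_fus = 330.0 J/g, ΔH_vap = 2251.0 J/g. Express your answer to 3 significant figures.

q1 (heat ice -33.5→0.0 °C): 174.1 × 2.08 × 33.5 = 12131 J
q2 (melt at 0 °C): 174.1 × 330.0 = 57453 J
q3 (heat water 0.0→100.0 °C): 174.1 × 4.18 × 100.0 = 72774 J
q4 (vaporize at 100 °C): 174.1 × 2251.0 = 391899 J
q5 (heat steam 100.0→138.5 °C): 174.1 × 2.02 × 38.5 = 13540 J
Total: 12131 + 57453 + 72774 + 391899 + 13540 = 547797 J = 548 kJ

q = 548 kJ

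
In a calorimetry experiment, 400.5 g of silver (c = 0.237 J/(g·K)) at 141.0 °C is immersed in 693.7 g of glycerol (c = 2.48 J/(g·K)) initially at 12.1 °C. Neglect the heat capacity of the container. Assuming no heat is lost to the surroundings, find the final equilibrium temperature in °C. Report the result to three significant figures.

Heat lost by silver = heat gained by glycerol.
(400.5)(0.237)(141.0 − T) = (693.7)(2.48)(T − 12.1)
94.9185 (141.0 − T) = 1720.376 (T − 12.1)
13384 − 94.9185 T = 1720.376 T − 20817
34201 = 1815.2945 T
T = 18.84 °C

T_f = 18.8 °C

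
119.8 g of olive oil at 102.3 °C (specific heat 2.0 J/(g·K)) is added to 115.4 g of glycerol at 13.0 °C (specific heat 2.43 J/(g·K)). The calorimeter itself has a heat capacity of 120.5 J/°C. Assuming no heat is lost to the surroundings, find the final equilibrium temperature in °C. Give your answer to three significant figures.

T_f = 46.4 °C

Heat lost by olive oil = heat gained by glycerol + calorimeter.
(119.8)(2.0)(102.3 − T) = [(115.4)(2.43) + 120.5](T − 13.0)
239.6 (102.3 − T) = 400.922 (T − 13.0)
24511 − 239.6 T = 400.922 T − 5212.0
29723.0 = 640.522 T
T = 46.40 °C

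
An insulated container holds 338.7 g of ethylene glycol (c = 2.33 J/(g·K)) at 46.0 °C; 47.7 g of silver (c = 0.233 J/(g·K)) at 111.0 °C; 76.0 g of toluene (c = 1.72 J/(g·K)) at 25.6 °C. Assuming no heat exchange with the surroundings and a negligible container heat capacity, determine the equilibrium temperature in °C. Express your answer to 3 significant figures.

Σ mᵢcᵢ(T − Tᵢ) = 0  ⇒  T = Σ mᵢcᵢTᵢ / Σ mᵢcᵢ
Σ mᵢcᵢ = 338.7×2.33 + 47.7×0.233 + 76.0×1.72 = 931.0051
Σ mᵢcᵢTᵢ = 789.171×46.0 + 11.1141×111.0 + 130.72×25.6 = 40882
T = 40882 / 931.0051 = 43.91 °C

T_f = 43.9 °C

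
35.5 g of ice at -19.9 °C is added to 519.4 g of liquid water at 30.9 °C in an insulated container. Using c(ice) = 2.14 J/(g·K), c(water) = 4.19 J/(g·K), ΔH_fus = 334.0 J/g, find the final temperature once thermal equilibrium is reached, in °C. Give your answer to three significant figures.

T_f = 23.2 °C

Heat to bring ice to 0 °C and melt it: q₁ = 35.5×2.14×19.9 + 35.5×334.0 = 13369 J
Heat the water can supply cooling to 0 °C: 519.4×4.19×30.9 = 67247.2 J > q₁, so all ice melts.
Energy balance: 519.4×4.19×(30.9 − T) = 13369 + 35.5×4.19×(T − 0)
2176.286(30.9 − T) = 13369 + 148.745 T
67247.2 − 13369 = 2325.031 T
T = 53878.2 / 2325.031 = 23.17 °C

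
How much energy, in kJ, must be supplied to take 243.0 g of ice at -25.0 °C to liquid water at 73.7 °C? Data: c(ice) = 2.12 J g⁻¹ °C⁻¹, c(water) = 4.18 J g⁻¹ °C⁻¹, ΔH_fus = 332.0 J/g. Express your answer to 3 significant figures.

q1 (heat ice -25.0→0.0 °C): 243.0 × 2.12 × 25.0 = 12879 J
q2 (melt at 0 °C): 243.0 × 332.0 = 80676 J
q3 (heat water 0.0→73.7 °C): 243.0 × 4.18 × 73.7 = 74860 J
Total: 12879 + 80676 + 74860 = 168415 J = 168 kJ

q = 168 kJ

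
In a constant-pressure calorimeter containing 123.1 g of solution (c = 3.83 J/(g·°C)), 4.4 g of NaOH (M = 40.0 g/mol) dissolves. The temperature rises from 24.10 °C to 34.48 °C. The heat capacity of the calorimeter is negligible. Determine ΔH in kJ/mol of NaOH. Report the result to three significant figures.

|ΔT| = |34.48 − 24.10| = 10.38 °C
|q_surr| = (123.1 × 3.83) × 10.38 = 471.473 × 10.38 = 4894 J
n(NaOH) = 4.4 / 40.0 = 0.1100 mol
Temperature rose, so q_rxn = −|q_surr| = -4.894 kJ
ΔH = q_rxn / n = -44.49 kJ/mol

ΔH = -44.5 kJ/mol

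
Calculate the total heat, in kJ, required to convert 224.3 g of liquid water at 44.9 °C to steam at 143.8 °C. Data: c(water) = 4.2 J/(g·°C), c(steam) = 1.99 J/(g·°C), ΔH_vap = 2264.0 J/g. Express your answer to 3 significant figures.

q1 (heat water 44.9→100.0 °C): 224.3 × 4.2 × 55.1 = 51908 J
q2 (vaporize at 100 °C): 224.3 × 2264.0 = 507815 J
q3 (heat steam 100.0→143.8 °C): 224.3 × 1.99 × 43.8 = 19550 J
Total: 51908 + 507815 + 19550 = 579273 J = 579 kJ

q = 579 kJ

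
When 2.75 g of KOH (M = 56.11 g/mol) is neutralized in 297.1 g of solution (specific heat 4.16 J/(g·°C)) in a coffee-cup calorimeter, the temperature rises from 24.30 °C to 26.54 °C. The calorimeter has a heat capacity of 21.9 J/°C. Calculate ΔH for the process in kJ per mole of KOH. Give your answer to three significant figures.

ΔH = -57.5 kJ/mol

|ΔT| = |26.54 − 24.30| = 2.24 °C
|q_surr| = (297.1 × 4.16 + 21.9) × 2.24 = 1257.836 × 2.24 = 2818 J
n(KOH) = 2.75 / 56.11 = 0.04901 mol
Temperature rose, so q_rxn = −|q_surr| = -2.818 kJ
ΔH = q_rxn / n = -57.50 kJ/mol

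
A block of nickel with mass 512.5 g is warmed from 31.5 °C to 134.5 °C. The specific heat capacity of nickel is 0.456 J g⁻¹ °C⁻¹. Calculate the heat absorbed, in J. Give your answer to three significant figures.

q = 24100 J

q = m c ΔT = 512.5 × 0.456 × (134.5 − 31.5)
q = 512.5 × 0.456 × 103.0 = 24070 J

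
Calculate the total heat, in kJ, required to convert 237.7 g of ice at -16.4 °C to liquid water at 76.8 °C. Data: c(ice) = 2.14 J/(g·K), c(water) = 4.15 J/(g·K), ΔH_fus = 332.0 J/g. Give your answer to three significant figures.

q = 163 kJ

q1 (heat ice -16.4→0.0 °C): 237.7 × 2.14 × 16.4 = 8342 J
q2 (melt at 0 °C): 237.7 × 332.0 = 78916 J
q3 (heat water 0.0→76.8 °C): 237.7 × 4.15 × 76.8 = 75760 J
Total: 8342 + 78916 + 75760 = 163018 J = 163 kJ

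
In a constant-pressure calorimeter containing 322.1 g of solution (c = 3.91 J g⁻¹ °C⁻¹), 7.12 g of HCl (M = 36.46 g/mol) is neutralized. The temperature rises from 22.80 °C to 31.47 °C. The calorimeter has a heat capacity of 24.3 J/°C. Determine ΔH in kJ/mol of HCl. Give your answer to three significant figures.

|ΔT| = |31.47 − 22.80| = 8.67 °C
|q_surr| = (322.1 × 3.91 + 24.3) × 8.67 = 1283.711 × 8.67 = 11130 J
n(HCl) = 7.12 / 36.46 = 0.1953 mol
Temperature rose, so q_rxn = −|q_surr| = -11.13 kJ
ΔH = q_rxn / n = -56.99 kJ/mol

ΔH = -57.0 kJ/mol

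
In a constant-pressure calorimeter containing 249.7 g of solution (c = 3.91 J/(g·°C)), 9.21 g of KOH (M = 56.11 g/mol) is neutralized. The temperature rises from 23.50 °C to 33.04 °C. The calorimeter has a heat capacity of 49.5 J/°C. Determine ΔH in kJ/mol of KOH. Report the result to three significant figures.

ΔH = -59.6 kJ/mol

|ΔT| = |33.04 − 23.50| = 9.54 °C
|q_surr| = (249.7 × 3.91 + 49.5) × 9.54 = 1025.827 × 9.54 = 9786 J
n(KOH) = 9.21 / 56.11 = 0.1641 mol
Temperature rose, so q_rxn = −|q_surr| = -9.786 kJ
ΔH = q_rxn / n = -59.63 kJ/mol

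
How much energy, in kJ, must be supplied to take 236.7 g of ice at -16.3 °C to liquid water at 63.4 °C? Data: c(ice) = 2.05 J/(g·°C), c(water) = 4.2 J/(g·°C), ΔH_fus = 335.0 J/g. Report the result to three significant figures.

q = 150 kJ

q1 (heat ice -16.3→0.0 °C): 236.7 × 2.05 × 16.3 = 7909 J
q2 (melt at 0 °C): 236.7 × 335.0 = 79295 J
q3 (heat water 0.0→63.4 °C): 236.7 × 4.2 × 63.4 = 63028 J
Total: 7909 + 79295 + 63028 = 150232 J = 150 kJ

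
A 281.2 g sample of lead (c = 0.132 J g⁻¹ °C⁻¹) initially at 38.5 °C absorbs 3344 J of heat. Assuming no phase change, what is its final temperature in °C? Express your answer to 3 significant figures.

ΔT = q / (m c) = 3344 / (281.2 × 0.132) = 90.09 °C
T_f = 38.5 + 90.09 = 128.59 °C

T_f = 129 °C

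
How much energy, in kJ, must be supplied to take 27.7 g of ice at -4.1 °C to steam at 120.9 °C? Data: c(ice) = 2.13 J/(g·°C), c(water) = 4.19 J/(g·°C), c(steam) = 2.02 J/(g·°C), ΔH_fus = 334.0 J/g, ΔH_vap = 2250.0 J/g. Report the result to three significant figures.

q = 84.6 kJ

q1 (heat ice -4.1→0.0 °C): 27.7 × 2.13 × 4.1 = 242 J
q2 (melt at 0 °C): 27.7 × 334.0 = 9252 J
q3 (heat water 0.0→100.0 °C): 27.7 × 4.19 × 100.0 = 11606 J
q4 (vaporize at 100 °C): 27.7 × 2250.0 = 62325 J
q5 (heat steam 100.0→120.9 °C): 27.7 × 2.02 × 20.9 = 1169 J
Total: 242 + 9252 + 11606 + 62325 + 1169 = 84594 J = 84.6 kJ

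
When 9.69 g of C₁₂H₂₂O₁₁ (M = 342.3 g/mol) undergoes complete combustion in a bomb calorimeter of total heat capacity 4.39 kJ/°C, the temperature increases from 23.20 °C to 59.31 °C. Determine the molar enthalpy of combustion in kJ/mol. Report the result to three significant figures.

ΔH = -5600 kJ/mol

ΔT = 59.31 − 23.20 = 36.11 °C
q_cal = C_cal × ΔT = 4.39 × 36.11 = 158.5229 kJ
n = 9.69 / 342.3 = 0.02831 mol
q_rxn = −q_cal = -158.5229 kJ
ΔH = -158.5229 / 0.02831 = -5600 kJ/mol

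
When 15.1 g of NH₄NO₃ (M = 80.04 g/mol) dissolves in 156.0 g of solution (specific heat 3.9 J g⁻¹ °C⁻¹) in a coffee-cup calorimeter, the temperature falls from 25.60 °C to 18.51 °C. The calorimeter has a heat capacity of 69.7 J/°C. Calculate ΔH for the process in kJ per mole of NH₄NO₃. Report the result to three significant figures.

|ΔT| = |18.51 − 25.60| = 7.09 °C
|q_surr| = (156.0 × 3.9 + 69.7) × 7.09 = 678.1 × 7.09 = 4808 J
n(NH₄NO₃) = 15.1 / 80.04 = 0.1887 mol
Temperature fell, so q_rxn = +|q_surr| = 4.808 kJ
ΔH = q_rxn / n = 25.48 kJ/mol

ΔH = 25.5 kJ/mol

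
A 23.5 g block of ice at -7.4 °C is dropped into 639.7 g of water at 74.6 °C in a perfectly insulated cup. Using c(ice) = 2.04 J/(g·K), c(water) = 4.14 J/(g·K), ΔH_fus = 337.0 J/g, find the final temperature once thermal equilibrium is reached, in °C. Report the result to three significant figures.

Heat to bring ice to 0 °C and melt it: q₁ = 23.5×2.04×7.4 + 23.5×337.0 = 8274.3 J
Heat the water can supply cooling to 0 °C: 639.7×4.14×74.6 = 197568 J > q₁, so all ice melts.
Energy balance: 639.7×4.14×(74.6 − T) = 8274.3 + 23.5×4.14×(T − 0)
2648.358(74.6 − T) = 8274.3 + 97.29 T
197568 − 8274.3 = 2745.648 T
T = 189293.7 / 2745.648 = 68.94 °C

T_f = 68.9 °C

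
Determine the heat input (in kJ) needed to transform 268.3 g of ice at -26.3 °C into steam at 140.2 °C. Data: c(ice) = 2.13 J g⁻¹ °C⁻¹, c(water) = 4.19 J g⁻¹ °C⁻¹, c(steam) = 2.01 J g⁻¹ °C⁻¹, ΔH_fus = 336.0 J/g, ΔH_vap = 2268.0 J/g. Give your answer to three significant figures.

q = 848 kJ

q1 (heat ice -26.3→0.0 °C): 268.3 × 2.13 × 26.3 = 15030 J
q2 (melt at 0 °C): 268.3 × 336.0 = 90149 J
q3 (heat water 0.0→100.0 °C): 268.3 × 4.19 × 100.0 = 112418 J
q4 (vaporize at 100 °C): 268.3 × 2268.0 = 608504 J
q5 (heat steam 100.0→140.2 °C): 268.3 × 2.01 × 40.2 = 21679 J
Total: 15030 + 90149 + 112418 + 608504 + 21679 = 847780 J = 848 kJ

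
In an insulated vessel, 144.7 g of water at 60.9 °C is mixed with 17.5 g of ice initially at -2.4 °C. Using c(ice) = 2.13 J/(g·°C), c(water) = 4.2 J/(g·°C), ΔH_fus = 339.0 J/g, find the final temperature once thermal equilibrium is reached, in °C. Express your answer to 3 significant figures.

Heat to bring ice to 0 °C and melt it: q₁ = 17.5×2.13×2.4 + 17.5×339.0 = 6022.0 J
Heat the water can supply cooling to 0 °C: 144.7×4.2×60.9 = 37011.4 J > q₁, so all ice melts.
Energy balance: 144.7×4.2×(60.9 − T) = 6022.0 + 17.5×4.2×(T − 0)
607.74(60.9 − T) = 6022.0 + 73.5 T
37011.4 − 6022.0 = 681.24 T
T = 30989.4 / 681.24 = 45.49 °C

T_f = 45.5 °C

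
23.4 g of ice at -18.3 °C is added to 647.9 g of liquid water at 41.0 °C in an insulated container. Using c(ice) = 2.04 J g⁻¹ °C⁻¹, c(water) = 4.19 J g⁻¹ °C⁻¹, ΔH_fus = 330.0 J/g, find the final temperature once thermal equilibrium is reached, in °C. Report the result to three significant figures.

Heat to bring ice to 0 °C and melt it: q₁ = 23.4×2.04×18.3 + 23.4×330.0 = 8595.6 J
Heat the water can supply cooling to 0 °C: 647.9×4.19×41.0 = 111303 J > q₁, so all ice melts.
Energy balance: 647.9×4.19×(41.0 − T) = 8595.6 + 23.4×4.19×(T − 0)
2714.701(41.0 − T) = 8595.6 + 98.046 T
111303 − 8595.6 = 2812.747 T
T = 102707.4 / 2812.747 = 36.51 °C

T_f = 36.5 °C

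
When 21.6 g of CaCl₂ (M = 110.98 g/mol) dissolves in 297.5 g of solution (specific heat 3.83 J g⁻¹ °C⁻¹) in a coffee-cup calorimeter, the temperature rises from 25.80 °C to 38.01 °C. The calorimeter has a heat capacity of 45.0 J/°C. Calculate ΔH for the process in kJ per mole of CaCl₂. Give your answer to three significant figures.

|ΔT| = |38.01 − 25.80| = 12.21 °C
|q_surr| = (297.5 × 3.83 + 45.0) × 12.21 = 1184.425 × 12.21 = 14460 J
n(CaCl₂) = 21.6 / 110.98 = 0.1946 mol
Temperature rose, so q_rxn = −|q_surr| = -14.46 kJ
ΔH = q_rxn / n = -74.31 kJ/mol

ΔH = -74.3 kJ/mol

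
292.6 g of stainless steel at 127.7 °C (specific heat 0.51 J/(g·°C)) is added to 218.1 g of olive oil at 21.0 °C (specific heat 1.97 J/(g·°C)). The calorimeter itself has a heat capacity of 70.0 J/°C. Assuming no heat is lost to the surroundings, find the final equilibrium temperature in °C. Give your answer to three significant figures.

T_f = 45.5 °C

Heat lost by stainless steel = heat gained by olive oil + calorimeter.
(292.6)(0.51)(127.7 − T) = [(218.1)(1.97) + 70.0](T − 21.0)
149.226 (127.7 − T) = 499.657 (T − 21.0)
19056 − 149.226 T = 499.657 T − 10493
29549 = 648.883 T
T = 45.54 °C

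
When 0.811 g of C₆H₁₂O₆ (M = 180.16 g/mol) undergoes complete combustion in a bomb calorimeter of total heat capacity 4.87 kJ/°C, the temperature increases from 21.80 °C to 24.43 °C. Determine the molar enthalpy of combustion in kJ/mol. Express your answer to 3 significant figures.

ΔT = 24.43 − 21.80 = 2.63 °C
q_cal = C_cal × ΔT = 4.87 × 2.63 = 12.8081 kJ
n = 0.811 / 180.16 = 0.0045016 mol
q_rxn = −q_cal = -12.8081 kJ
ΔH = -12.8081 / 0.0045016 = -2845 kJ/mol

ΔH = -2850 kJ/mol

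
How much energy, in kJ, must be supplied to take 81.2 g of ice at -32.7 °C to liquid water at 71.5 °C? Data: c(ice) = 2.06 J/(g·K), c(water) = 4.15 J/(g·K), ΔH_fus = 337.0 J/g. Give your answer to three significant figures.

q1 (heat ice -32.7→0.0 °C): 81.2 × 2.06 × 32.7 = 5470 J
q2 (melt at 0 °C): 81.2 × 337.0 = 27364 J
q3 (heat water 0.0→71.5 °C): 81.2 × 4.15 × 71.5 = 24094 J
Total: 5470 + 27364 + 24094 = 56928 J = 56.9 kJ

q = 56.9 kJ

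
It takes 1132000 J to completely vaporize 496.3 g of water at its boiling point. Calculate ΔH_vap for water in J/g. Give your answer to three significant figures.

ΔH_vap = q / m = 1132000 / 496.3 = 2280 J/g

ΔH_vap = 2280 J/g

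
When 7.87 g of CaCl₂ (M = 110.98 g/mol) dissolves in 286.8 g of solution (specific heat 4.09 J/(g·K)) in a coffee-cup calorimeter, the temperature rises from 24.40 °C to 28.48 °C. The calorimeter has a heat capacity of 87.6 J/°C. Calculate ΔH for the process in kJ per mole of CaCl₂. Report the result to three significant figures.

|ΔT| = |28.48 − 24.40| = 4.08 °C
|q_surr| = (286.8 × 4.09 + 87.6) × 4.08 = 1260.612 × 4.08 = 5143 J
n(CaCl₂) = 7.87 / 110.98 = 0.07091 mol
Temperature rose, so q_rxn = −|q_surr| = -5.143 kJ
ΔH = q_rxn / n = -72.53 kJ/mol

ΔH = -72.5 kJ/mol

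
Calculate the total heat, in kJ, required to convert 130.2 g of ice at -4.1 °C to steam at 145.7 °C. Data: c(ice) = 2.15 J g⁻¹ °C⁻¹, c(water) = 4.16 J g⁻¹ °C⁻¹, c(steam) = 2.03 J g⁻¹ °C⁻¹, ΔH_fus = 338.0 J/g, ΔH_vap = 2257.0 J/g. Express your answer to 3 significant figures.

q = 405 kJ

q1 (heat ice -4.1→0.0 °C): 130.2 × 2.15 × 4.1 = 1148 J
q2 (melt at 0 °C): 130.2 × 338.0 = 44008 J
q3 (heat water 0.0→100.0 °C): 130.2 × 4.16 × 100.0 = 54163 J
q4 (vaporize at 100 °C): 130.2 × 2257.0 = 293861 J
q5 (heat steam 100.0→145.7 °C): 130.2 × 2.03 × 45.7 = 12079 J
Total: 1148 + 44008 + 54163 + 293861 + 12079 = 405259 J = 405 kJ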